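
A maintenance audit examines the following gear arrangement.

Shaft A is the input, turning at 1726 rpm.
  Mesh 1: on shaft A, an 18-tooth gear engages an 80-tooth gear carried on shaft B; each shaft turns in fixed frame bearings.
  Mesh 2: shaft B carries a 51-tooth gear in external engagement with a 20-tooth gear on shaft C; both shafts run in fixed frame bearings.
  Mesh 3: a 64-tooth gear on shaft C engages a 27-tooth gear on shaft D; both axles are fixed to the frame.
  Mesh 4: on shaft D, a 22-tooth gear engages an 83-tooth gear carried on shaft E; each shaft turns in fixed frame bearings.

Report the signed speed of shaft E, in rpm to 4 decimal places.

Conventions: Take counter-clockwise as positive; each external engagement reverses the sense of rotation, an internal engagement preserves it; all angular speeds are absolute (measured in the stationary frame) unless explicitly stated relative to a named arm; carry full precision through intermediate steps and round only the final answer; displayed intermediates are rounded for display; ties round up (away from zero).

topology: fixed-axis compound train — 4 meshes, A→E
mesh 1 [18T→80T]: ω = 1726.0000×18/80 = 388.3500 rpm, sense flips to −
mesh 2 [51T→20T]: ω = 388.3500×51/20 = 990.2925 rpm, sense flips to +
mesh 3 [64T→27T]: ω = 990.2925×64/27 = 2347.3600 rpm, sense flips to −
mesh 4 [22T→83T]: ω = 2347.3600×22/83 = 622.1918 rpm, sense flips to +
signed output speed = +622.1918 rpm

+622.1918 rpm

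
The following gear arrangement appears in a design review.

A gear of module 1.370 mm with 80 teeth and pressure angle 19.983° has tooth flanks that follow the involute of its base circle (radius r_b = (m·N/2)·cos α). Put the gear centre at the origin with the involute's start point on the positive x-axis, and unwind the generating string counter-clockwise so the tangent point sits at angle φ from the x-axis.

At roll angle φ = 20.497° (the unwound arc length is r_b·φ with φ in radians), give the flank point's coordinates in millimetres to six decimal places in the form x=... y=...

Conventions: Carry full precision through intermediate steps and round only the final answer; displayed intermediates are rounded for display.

x=54.691504 y=0.775938

class = single-mesh tooth geometry [base-circle involute, m = 1.370, 80T]
pitch radius r_p = m·N/2 = 1.370·80/2 = 54.800000
base radius r_b = r_p·cos α = 54.800000·cos 19.983° = 51.500714
roll angle φ = 20.497° = 0.35774014 rad
x = r_b·(cos φ + φ·sin φ) = 54.691504
y = r_b·(sin φ − φ·cos φ) = 0.775938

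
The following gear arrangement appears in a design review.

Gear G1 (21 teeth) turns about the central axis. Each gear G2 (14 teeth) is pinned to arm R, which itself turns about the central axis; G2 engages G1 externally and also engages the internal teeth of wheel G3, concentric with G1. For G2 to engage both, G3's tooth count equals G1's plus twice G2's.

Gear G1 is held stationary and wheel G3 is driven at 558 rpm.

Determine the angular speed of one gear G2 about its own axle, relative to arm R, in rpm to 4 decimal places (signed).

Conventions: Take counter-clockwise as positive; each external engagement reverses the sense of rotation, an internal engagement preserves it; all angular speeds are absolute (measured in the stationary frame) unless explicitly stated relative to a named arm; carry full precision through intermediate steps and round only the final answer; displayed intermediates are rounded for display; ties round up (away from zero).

class = planetary set [G3 = 21+2·14 = 49; Willis about the carrier]
normalise by the input: solve with ω_ring = 1, then scale by 558 rpm
ring teeth: 21 + 2·14 = 49
21(ω_sun−ω_arm) = −49(ω_ring−ω_arm),  ω_sun = 0, ω_ring = 1
21(0−ω_arm) = −49(1−ω_arm)  ⇒  70·ω_arm = 49  ⇒  ω_arm = 7/10
sun–planet mesh: 21·(0−7/10) = −14·(ω_p−ω_arm)  ⇒  ω_p−ω_arm = 21/20
scale: ω_p−ω_arm = 21/20 × 558 rpm = +585.9000 rpm

+585.9000 rpm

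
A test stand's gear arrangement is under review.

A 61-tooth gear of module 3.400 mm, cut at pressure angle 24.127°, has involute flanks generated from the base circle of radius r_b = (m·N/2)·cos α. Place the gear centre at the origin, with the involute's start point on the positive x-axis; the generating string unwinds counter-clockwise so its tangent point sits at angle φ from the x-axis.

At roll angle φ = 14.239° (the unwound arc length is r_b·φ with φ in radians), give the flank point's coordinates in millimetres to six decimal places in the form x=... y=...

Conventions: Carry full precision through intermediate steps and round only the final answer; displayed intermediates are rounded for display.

x=97.518525 y=0.481220

topology: single-mesh involute geometry — m = 3.400, N = 61
pitch radius r_p = m·N/2 = 3.400·61/2 = 103.700000
base radius r_b = r_p·cos α = 103.700000·cos 24.127° = 94.640940
roll angle φ = 14.239° = 0.24851743 rad
x = r_b·(cos φ + φ·sin φ) = 97.518525
y = r_b·(sin φ − φ·cos φ) = 0.481220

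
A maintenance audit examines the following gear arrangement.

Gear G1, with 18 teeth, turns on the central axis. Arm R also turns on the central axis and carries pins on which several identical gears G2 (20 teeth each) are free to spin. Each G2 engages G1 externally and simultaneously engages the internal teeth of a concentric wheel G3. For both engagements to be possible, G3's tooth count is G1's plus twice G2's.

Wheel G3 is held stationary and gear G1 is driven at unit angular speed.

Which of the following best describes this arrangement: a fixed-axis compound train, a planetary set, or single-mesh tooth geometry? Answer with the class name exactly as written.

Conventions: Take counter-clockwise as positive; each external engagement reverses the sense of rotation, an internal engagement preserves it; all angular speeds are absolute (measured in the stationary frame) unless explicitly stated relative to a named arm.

planetary set (18T centre, 20T on arm, 58T internal) — Willis relation
classification: planetary set

planetary set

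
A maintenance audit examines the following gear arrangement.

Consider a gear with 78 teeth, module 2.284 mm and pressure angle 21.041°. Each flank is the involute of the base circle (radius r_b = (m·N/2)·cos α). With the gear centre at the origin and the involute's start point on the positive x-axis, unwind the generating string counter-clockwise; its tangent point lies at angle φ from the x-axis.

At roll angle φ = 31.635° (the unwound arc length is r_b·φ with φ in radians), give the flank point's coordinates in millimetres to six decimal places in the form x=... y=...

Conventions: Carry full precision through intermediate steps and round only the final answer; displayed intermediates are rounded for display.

class = single-mesh tooth geometry [base-circle involute, m = 2.284, 78T]
pitch radius r_p = m·N/2 = 2.284·78/2 = 89.076000
base radius r_b = r_p·cos α = 89.076000·cos 21.041° = 83.136746
roll angle φ = 31.635° = 0.55213491 rad
x = r_b·(cos φ + φ·sin φ) = 94.859428
y = r_b·(sin φ − φ·cos φ) = 4.523865

x=94.859428 y=4.523865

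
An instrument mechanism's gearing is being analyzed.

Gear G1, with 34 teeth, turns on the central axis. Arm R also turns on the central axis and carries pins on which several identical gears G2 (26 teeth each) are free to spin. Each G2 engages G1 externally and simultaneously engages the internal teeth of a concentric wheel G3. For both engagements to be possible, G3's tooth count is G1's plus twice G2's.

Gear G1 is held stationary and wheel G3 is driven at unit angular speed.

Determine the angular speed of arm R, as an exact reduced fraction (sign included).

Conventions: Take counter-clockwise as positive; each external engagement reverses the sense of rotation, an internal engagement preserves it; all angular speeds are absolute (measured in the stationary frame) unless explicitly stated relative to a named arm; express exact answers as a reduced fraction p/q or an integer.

class = planetary set [G3 = 34+2·26 = 86; Willis about the carrier]
ring teeth: 34 + 2·26 = 86
34(ω_sun−ω_arm) = −86(ω_ring−ω_arm),  ω_sun = 0, ω_ring = 1
34(0−ω_arm) = −86(1−ω_arm)  ⇒  120·ω_arm = 86  ⇒  ω_arm = 43/60
exact speed ratio = 43/60

43/60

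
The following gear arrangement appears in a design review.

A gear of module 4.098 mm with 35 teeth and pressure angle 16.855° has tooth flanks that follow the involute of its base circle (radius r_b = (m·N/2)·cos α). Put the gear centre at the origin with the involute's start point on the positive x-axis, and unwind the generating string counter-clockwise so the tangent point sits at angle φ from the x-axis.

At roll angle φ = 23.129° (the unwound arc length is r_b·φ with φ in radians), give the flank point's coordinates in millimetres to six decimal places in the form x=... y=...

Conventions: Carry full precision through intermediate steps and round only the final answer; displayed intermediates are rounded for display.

class = single-mesh tooth geometry [base-circle involute, m = 4.098, 35T]
pitch radius r_p = m·N/2 = 4.098·35/2 = 71.715000
base radius r_b = r_p·cos α = 71.715000·cos 16.855° = 68.634239
roll angle φ = 23.129° = 0.40367720 rad
x = r_b·(cos φ + φ·sin φ) = 74.000631
y = r_b·(sin φ − φ·cos φ) = 1.480569

x=74.000631 y=1.480569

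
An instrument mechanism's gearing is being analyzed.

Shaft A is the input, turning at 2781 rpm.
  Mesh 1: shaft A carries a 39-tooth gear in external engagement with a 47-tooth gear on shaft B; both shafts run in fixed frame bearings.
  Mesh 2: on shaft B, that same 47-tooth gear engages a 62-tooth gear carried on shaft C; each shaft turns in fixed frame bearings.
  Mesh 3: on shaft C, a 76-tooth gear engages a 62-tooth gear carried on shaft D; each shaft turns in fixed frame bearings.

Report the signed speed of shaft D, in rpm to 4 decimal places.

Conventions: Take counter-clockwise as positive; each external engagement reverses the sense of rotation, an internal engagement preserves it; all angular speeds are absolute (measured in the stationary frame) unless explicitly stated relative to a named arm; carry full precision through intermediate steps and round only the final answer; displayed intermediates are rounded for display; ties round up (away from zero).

-2144.3507 rpm

recognized (4 fixed axles, 3 meshes): fixed-axis compound train
mesh 1 [39T→47T]: ω = 2781.0000×39/47 = 2307.6383 rpm, sense flips to −
mesh 2 [47T→62T]: ω = 2307.6383×47/62 = 1749.3387 rpm, sense flips to +
mesh 3 [76T→62T]: ω = 1749.3387×76/62 = 2144.3507 rpm, sense flips to −
signed output speed = -2144.3507 rpm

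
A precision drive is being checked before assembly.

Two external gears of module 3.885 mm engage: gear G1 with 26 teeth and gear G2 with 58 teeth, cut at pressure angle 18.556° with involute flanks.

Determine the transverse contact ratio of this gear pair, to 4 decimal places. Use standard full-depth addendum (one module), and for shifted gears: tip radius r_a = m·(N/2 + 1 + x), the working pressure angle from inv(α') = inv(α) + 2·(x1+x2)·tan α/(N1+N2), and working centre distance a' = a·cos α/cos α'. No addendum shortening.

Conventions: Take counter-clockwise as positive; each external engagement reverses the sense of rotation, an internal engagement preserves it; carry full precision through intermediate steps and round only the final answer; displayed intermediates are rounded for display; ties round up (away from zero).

1.7739

single-mesh involute tooth geometry (26T engaging 58T at module 3.885)
base radii: r_b1 = 47.879400, r_b2 = 106.807893
tip radii: r_a1 = 54.390000, r_a2 = 116.550000
no profile shift: α' = α, a' = a
action lengths: √(r_a1²−r_b1²) = 25.803781, √(r_a2²−r_b2²) = 46.647363
base pitch p_b = π·m·cos α = 11.570582
CR = (25.803781 + 46.647363 − 163.170000·sin 18.55600°)/11.570582 = 1.773924
contact ratio ≈ 1.7739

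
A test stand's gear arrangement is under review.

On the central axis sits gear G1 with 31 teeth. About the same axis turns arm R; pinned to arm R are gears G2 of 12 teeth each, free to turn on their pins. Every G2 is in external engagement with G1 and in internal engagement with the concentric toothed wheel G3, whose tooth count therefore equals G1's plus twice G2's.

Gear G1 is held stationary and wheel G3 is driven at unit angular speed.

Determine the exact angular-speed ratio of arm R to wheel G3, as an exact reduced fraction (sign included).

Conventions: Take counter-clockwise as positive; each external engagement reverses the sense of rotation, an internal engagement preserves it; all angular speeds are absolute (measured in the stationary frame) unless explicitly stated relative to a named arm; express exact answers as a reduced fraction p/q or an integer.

55/86

recognized (axles ride arm R): planetary set, 31/12/55 teeth
ring teeth: 31 + 2·12 = 55
31(ω_sun−ω_arm) = −55(ω_ring−ω_arm),  ω_sun = 0, ω_ring = 1
31(0−ω_arm) = −55(1−ω_arm)  ⇒  86·ω_arm = 55  ⇒  ω_arm = 55/86
ω_out/ω_in = 55/86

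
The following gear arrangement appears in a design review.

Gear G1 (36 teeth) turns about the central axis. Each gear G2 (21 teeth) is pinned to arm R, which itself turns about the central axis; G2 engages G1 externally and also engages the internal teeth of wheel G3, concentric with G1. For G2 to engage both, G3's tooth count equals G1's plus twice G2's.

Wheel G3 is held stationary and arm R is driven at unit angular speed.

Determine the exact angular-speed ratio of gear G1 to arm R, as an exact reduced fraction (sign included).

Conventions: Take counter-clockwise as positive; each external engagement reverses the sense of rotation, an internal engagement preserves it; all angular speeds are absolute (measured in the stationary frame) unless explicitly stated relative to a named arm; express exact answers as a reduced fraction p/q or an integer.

recognized (axles ride arm R): planetary set, 36/21/78 teeth
ring teeth: 36 + 2·21 = 78
36(ω_sun−ω_arm) = −78(ω_ring−ω_arm),  ω_ring = 0, ω_arm = 1
ω_sun = 1 − (78/36)(0−1) = 19/6
ω_out/ω_in = 19/6

19/6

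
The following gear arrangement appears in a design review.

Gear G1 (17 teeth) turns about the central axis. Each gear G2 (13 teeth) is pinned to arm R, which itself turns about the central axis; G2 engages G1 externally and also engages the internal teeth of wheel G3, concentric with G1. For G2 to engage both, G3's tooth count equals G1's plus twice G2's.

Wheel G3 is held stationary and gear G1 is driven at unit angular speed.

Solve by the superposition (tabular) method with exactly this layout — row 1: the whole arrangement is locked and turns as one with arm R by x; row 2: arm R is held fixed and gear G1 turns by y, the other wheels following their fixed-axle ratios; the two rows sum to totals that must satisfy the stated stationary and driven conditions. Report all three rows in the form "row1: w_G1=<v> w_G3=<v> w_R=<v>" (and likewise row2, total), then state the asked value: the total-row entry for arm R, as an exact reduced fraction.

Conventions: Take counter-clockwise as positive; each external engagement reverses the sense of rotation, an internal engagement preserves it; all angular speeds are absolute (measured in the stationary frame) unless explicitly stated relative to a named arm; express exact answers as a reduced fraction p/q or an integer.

recognized (axles ride arm R): planetary set, 17/13/43 teeth
row 1 (train locked, turned with arm): all members turn x
row 2 — arm fixed, fixed-axis ratios: sun y, ring −(17/43)·y, arm 0
boundary: total ω_ring = x − (17/43)·y = 0 and total ω_sun = x + y = 1  ⇒  y = 43/60, x = 17/60
row 2 ring = −(17/43)·43/60 = -17/60
totals (row 1 + row 2): sun 17/60 + 43/60 = 1, ring 17/60 + (-17/60) = 0, arm 17/60 + 0 = 17/60
asked cell (total, arm) = 17/60

row1: w_G1=17/60 w_G3=17/60 w_R=17/60
row2: w_G1=43/60 w_G3=-17/60 w_R=0
total: w_G1=1 w_G3=0 w_R=17/60
asked value: 17/60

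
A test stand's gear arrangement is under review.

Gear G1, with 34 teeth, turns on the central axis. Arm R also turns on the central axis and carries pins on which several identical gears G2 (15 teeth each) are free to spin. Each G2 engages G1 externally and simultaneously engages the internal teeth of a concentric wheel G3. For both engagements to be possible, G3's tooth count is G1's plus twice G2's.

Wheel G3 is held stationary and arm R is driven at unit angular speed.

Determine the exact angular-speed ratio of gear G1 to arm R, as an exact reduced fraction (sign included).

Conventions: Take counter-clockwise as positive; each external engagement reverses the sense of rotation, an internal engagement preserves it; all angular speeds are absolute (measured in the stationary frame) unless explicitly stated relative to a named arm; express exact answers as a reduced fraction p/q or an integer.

49/17

planetary set (34T centre, 15T on arm, 64T internal) — Willis relation
ring teeth: 34 + 2·15 = 64
34(ω_sun−ω_arm) = −64(ω_ring−ω_arm),  ω_ring = 0, ω_arm = 1
ω_sun = 1 − (64/34)(0−1) = 49/17
ω_out/ω_in = 49/17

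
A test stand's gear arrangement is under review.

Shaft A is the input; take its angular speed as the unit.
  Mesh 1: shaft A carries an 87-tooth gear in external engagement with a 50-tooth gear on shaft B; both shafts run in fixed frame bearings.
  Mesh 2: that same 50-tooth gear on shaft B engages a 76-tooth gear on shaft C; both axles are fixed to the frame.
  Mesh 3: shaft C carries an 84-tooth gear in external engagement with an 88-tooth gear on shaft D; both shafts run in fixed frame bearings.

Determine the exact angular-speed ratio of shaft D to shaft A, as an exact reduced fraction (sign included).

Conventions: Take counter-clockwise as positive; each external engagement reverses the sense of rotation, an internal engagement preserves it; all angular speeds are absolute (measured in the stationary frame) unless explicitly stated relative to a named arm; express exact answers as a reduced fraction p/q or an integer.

-1827/1672

class = fixed-axis compound train [3 meshes; 3 ratios multiply, 3 sense flips]
mesh 1 [87T→50T]: running ratio 87/50, sense −
mesh 2 [50T→76T]: running ratio 87/76, sense +
mesh 3 [84T→88T]: running ratio 1827/1672, sense −
ω_out/ω_in = -1827/1672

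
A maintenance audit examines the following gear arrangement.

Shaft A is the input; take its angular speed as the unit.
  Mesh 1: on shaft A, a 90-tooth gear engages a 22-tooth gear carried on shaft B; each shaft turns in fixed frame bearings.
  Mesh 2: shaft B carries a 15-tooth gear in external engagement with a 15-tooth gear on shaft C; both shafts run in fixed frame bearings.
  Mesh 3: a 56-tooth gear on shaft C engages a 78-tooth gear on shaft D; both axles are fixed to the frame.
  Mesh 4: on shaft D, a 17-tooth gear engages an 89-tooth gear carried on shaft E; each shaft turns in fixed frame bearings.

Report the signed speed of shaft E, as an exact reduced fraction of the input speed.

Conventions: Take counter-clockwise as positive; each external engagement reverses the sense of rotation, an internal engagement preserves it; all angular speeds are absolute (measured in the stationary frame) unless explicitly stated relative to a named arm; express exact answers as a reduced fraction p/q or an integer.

4-mesh fixed-axis compound train (all bearings frame-fixed)
mesh 1 [90T→22T]: |ω|/ω_in = 1×90/22 = 45/11, sense flips to −
mesh 2 [15T→15T]: |ω|/ω_in = (45/11)×15/15 = 45/11, sense flips to +
mesh 3 [56T→78T]: |ω|/ω_in = (45/11)×56/78 = 420/143, sense flips to −
mesh 4 [17T→89T]: |ω|/ω_in = (420/143)×17/89 = 7140/12727, sense flips to +
signed output speed (× input speed) = 7140/12727

7140/12727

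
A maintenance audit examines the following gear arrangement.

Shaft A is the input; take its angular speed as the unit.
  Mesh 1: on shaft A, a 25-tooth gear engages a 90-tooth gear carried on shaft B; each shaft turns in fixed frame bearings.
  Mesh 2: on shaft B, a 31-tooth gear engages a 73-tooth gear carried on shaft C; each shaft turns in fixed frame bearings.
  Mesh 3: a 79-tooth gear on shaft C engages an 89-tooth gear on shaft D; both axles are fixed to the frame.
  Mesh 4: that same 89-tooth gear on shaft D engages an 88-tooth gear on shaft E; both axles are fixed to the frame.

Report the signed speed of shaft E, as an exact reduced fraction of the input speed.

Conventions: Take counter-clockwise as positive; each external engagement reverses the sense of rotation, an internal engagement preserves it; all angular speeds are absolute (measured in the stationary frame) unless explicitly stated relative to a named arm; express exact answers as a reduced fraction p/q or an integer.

12245/115632

4-mesh fixed-axis compound train (all bearings frame-fixed)
mesh 1 [25T→90T]: |ω|/ω_in = 1×25/90 = 5/18, sense flips to −
mesh 2 [31T→73T]: |ω|/ω_in = (5/18)×31/73 = 155/1314, sense flips to +
mesh 3 [79T→89T]: |ω|/ω_in = (155/1314)×79/89 = 12245/116946, sense flips to −
mesh 4 [89T→88T]: |ω|/ω_in = (12245/116946)×89/88 = 12245/115632, sense flips to +
signed output speed (× input speed) = 12245/115632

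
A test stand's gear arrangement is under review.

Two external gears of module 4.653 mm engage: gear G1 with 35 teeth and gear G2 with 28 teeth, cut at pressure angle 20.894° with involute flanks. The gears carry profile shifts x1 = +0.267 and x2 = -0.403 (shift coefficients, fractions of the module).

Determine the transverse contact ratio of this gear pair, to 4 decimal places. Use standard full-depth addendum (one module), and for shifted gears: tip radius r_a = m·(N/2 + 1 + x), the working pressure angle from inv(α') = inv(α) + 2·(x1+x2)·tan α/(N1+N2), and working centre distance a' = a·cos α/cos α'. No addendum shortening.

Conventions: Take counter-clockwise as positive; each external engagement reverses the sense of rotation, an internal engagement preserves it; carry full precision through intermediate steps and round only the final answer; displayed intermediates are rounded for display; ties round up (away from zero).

1.6539

single-mesh involute tooth geometry (35T engaging 28T at module 4.653)
base radii: r_b1 = 76.072976, r_b2 = 60.858381
tip radii: r_a1 = 87.322851, r_a2 = 67.919841
inv(α') = inv(20.894°) + 2·(+0.267-0.403)·tan α/(35+28) = 0.01542563  ⇒  α' = 20.22273°
a' = a·cos α / cos α' = 146.5695·cos 20.894°/cos 20.22273° = 145.926882
action lengths: √(r_a1²−r_b1²) = 42.874031, √(r_a2²−r_b2²) = 30.155634
base pitch p_b = π·m·cos α = 13.656589
CR = (42.874031 + 30.155634 − 145.926882·sin 20.22273°)/13.656589 = 1.653930
contact ratio ≈ 1.6539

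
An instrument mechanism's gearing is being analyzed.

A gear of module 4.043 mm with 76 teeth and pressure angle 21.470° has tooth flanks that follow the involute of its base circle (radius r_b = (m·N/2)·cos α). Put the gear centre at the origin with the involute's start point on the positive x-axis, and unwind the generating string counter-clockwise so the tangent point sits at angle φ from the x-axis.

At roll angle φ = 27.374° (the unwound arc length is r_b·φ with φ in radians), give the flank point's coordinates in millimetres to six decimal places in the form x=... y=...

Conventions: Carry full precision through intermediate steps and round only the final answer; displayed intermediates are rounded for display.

recognized (one wheel, involute flank): single-mesh tooth geometry, m = 4.043, N = 76
pitch radius r_p = m·N/2 = 4.043·76/2 = 153.634000
base radius r_b = r_p·cos α = 153.634000·cos 21.470° = 142.973235
roll angle φ = 27.374° = 0.47776643 rad
x = r_b·(cos φ + φ·sin φ) = 158.371400
y = r_b·(sin φ − φ·cos φ) = 5.079659

x=158.371400 y=5.079659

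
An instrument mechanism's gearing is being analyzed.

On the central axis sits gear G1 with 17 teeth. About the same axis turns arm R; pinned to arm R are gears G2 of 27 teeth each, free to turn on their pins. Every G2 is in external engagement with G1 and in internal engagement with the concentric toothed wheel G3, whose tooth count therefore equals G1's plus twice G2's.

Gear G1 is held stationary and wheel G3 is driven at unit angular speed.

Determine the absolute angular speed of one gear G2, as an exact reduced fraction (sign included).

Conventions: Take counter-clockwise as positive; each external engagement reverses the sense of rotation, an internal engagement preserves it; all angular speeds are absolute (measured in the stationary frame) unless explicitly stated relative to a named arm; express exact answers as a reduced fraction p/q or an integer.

71/54

recognized (axles ride arm R): planetary set, 17/27/71 teeth
ring teeth: 17 + 2·27 = 71
17(ω_sun−ω_arm) = −71(ω_ring−ω_arm),  ω_sun = 0, ω_ring = 1
17(0−ω_arm) = −71(1−ω_arm)  ⇒  88·ω_arm = 71  ⇒  ω_arm = 71/88
sun–planet mesh: 17·(0−71/88) = −27·(ω_p−ω_arm)  ⇒  ω_p−ω_arm = 1207/2376
ω_p = 71/88 + 1207/2376 = 71/54
exact speed ratio = 71/54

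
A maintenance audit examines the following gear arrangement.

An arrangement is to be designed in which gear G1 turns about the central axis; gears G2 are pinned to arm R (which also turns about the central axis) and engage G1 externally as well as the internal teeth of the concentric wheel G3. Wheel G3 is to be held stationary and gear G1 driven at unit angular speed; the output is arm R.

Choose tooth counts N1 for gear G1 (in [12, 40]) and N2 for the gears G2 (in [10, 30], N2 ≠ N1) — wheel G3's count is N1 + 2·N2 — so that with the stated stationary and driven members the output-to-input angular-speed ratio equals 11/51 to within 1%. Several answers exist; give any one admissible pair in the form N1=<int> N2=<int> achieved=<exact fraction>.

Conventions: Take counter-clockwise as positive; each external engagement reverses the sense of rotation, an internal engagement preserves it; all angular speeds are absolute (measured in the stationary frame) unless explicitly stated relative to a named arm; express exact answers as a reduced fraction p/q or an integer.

N1=22 N2=29 achieved=11/51

topology: planetary set — design target 11/51, arm = carrier (Willis)
Willis with ω_ring = 0: ω_arm/ω_sun = N1/(N1+N3); set equal to 11/51  ⇒  N3/N1 = 1/(11/51) − 1 = 40/11
N3 = N1 + 2·N2  ⇒  N2/N1 = (N3/N1 − 1)/2 = (40/11 − 1)/2 = 29/22
smallest multiple with N1 ≥ 12 and N2 ≥ 10: k = 1  ⇒  N1 = 1·22 = 22, N2 = 1·29 = 29 (N1 ≤ 40, N2 ≤ 30, N2 ≠ N1 ✓), N3 = 22 + 2·29 = 80
check: N1/(N1+N3) with N1 = 22, N3 = 80 gives 11/51; |achieved − target| = 0 ≤ 11/5100 ✓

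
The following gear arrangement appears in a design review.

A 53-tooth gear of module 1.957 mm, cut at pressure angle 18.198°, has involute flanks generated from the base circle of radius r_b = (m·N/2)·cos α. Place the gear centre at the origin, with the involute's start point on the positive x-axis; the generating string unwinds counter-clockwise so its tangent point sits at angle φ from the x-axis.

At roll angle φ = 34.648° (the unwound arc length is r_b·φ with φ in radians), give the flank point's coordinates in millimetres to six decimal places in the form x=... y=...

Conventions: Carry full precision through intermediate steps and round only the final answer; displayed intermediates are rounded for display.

x=57.467738 y=3.500518

class = single-mesh tooth geometry [base-circle involute, m = 1.957, 53T]
pitch radius r_p = m·N/2 = 1.957·53/2 = 51.860500
base radius r_b = r_p·cos α = 51.860500·cos 18.198° = 49.266591
roll angle φ = 34.648° = 0.60472168 rad
x = r_b·(cos φ + φ·sin φ) = 57.467738
y = r_b·(sin φ − φ·cos φ) = 3.500518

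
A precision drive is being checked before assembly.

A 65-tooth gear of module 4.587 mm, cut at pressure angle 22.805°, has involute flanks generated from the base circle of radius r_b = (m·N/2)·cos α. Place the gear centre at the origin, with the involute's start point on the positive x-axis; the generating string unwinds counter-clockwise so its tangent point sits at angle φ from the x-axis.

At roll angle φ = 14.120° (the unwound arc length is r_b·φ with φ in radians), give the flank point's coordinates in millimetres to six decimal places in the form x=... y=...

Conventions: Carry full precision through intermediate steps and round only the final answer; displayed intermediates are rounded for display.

recognized (one wheel, involute flank): single-mesh tooth geometry, m = 4.587, N = 65
pitch radius r_p = m·N/2 = 4.587·65/2 = 149.077500
base radius r_b = r_p·cos α = 149.077500·cos 22.805° = 137.424012
roll angle φ = 14.120° = 0.24644049 rad
x = r_b·(cos φ + φ·sin φ) = 141.533945
y = r_b·(sin φ − φ·cos φ) = 0.681456

x=141.533945 y=0.681456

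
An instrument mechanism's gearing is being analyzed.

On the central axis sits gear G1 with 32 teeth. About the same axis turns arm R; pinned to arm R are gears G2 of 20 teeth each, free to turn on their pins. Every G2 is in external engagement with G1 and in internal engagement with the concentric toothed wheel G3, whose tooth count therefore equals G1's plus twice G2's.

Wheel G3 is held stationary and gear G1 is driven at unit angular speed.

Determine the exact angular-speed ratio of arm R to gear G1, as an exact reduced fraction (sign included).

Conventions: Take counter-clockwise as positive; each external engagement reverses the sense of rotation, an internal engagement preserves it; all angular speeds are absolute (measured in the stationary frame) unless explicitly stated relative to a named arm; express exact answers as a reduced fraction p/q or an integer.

4/13

recognized (axles ride arm R): planetary set, 32/20/72 teeth
ring teeth: 32 + 2·20 = 72
32(ω_sun−ω_arm) = −72(ω_ring−ω_arm),  ω_ring = 0, ω_sun = 1
32(1−ω_arm) = −72(0−ω_arm)  ⇒  104·ω_arm = 32  ⇒  ω_arm = 4/13
ω_out/ω_in = 4/13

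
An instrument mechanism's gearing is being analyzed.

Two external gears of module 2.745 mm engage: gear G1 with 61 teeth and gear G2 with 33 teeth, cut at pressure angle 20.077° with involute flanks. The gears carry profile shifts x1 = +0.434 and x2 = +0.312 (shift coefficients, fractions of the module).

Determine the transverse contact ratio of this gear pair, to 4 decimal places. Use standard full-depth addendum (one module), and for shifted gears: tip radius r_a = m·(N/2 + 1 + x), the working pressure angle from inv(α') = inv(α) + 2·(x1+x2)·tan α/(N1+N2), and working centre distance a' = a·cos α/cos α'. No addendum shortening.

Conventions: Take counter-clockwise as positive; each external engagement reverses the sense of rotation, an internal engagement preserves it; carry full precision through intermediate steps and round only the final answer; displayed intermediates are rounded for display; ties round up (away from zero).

1.6266

recognized (one external pair, fixed centres): single-mesh tooth geometry, m = 2.745, N1 = 61, N2 = 33
base radii: r_b1 = 78.634862, r_b2 = 42.540171
tip radii: r_a1 = 87.658830, r_a2 = 48.893940
inv(α') = inv(20.077°) + 2·(+0.434+0.312)·tan α/(61+33) = 0.02088439  ⇒  α' = 22.28736°
a' = a·cos α / cos α' = 129.0150·cos 20.077°/cos 22.28736° = 130.958499
action lengths: √(r_a1²−r_b1²) = 38.737952, √(r_a2²−r_b2²) = 24.102929
base pitch p_b = π·m·cos α = 8.099630
CR = (38.737952 + 24.102929 − 130.958499·sin 22.28736°)/8.099630 = 1.626568
contact ratio ≈ 1.6266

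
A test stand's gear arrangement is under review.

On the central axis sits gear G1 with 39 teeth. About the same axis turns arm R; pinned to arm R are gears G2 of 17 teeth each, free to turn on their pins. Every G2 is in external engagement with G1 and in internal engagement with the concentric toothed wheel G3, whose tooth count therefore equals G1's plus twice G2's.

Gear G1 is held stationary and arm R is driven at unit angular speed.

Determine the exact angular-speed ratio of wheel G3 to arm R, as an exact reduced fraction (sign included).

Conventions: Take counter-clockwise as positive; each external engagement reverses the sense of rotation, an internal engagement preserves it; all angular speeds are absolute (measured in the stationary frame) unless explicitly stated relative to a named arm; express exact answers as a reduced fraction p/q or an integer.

planetary set (39T centre, 17T on arm, 73T internal) — Willis relation
ring teeth: 39 + 2·17 = 73
39(ω_sun−ω_arm) = −73(ω_ring−ω_arm),  ω_sun = 0, ω_arm = 1
ω_ring = 1 − (39/73)(0−1) = 112/73
ω_out/ω_in = 112/73

112/73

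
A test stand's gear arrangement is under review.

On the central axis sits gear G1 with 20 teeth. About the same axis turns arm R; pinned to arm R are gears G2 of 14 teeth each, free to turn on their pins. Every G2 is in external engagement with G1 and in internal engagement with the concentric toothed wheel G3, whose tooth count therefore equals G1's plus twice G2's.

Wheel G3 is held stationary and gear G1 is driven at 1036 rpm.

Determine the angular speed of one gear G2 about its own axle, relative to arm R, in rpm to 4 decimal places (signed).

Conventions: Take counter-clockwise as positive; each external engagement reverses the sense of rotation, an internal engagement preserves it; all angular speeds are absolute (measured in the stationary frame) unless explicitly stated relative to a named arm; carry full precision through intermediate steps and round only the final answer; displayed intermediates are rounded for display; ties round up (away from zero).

-1044.7059 rpm

planetary set (20T centre, 14T on arm, 48T internal) — Willis relation
normalise by the input: solve with ω_sun = 1, then scale by 1036 rpm
ring teeth: 20 + 2·14 = 48
20(ω_sun−ω_arm) = −48(ω_ring−ω_arm),  ω_ring = 0, ω_sun = 1
20(1−ω_arm) = −48(0−ω_arm)  ⇒  68·ω_arm = 20  ⇒  ω_arm = 5/17
sun–planet mesh: 20·(1−5/17) = −14·(ω_p−ω_arm)  ⇒  ω_p−ω_arm = -120/119
scale: ω_p−ω_arm = -120/119 × 1036 rpm = -1044.7059 rpm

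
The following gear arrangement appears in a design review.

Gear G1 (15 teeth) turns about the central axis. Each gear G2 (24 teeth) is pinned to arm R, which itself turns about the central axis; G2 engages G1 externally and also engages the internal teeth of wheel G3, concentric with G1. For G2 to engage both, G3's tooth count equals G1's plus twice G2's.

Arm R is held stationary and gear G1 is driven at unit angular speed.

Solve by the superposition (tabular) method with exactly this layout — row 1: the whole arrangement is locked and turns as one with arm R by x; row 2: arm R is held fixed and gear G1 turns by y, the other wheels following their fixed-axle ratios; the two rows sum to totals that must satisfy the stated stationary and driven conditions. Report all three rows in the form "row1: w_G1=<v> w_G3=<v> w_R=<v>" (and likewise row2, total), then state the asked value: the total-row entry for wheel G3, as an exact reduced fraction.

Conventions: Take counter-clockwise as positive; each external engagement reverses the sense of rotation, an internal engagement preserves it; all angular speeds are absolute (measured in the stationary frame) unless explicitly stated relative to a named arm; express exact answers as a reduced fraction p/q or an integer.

row1: w_G1=0 w_G3=0 w_R=0
row2: w_G1=1 w_G3=-5/21 w_R=0
total: w_G1=1 w_G3=-5/21 w_R=0
asked value: -5/21

recognized (axles ride arm R): planetary set, 15/24/63 teeth
row 1 (train locked, turned with arm): all members turn x
row 2 (arm held, sun turns y): ω_ring = −(15/63)·y, ω_arm = 0
boundary: total ω_arm = x = 0 and total ω_sun = x + y = 1  ⇒  y = 1, x = 0
row 2 ring = −(15/63)·1 = -5/21
totals (row 1 + row 2): sun 0 + 1 = 1, ring 0 + (-5/21) = -5/21, arm 0 + 0 = 0
asked cell (total, ring) = -5/21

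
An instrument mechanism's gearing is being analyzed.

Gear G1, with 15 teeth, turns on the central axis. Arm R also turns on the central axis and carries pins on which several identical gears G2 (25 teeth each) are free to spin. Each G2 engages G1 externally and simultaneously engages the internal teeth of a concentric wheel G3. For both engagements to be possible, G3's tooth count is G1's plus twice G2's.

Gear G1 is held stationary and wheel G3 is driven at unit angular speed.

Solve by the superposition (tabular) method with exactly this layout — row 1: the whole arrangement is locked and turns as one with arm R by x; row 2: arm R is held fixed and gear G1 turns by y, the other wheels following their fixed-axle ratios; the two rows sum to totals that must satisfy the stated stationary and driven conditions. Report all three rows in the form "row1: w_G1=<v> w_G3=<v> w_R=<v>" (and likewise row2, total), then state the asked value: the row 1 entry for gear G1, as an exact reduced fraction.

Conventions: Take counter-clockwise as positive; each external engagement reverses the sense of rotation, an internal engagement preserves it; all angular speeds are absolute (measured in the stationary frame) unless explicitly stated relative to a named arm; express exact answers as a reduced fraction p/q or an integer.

recognized (axles ride arm R): planetary set, 15/25/65 teeth
row 1 (train locked, turned with arm): all members turn x
row 2: sun turns y, ring = −(15/65)·y, arm 0
boundary: total ω_sun = x + y = 0 and total ω_ring = x − (15/65)·y = 1  ⇒  y = -13/16, x = 13/16
row 2 ring = −(15/65)·(-13/16) = 3/16
totals (row 1 + row 2): sun 13/16 + (-13/16) = 0, ring 13/16 + 3/16 = 1, arm 13/16 + 0 = 13/16
asked cell (row1, sun) = 13/16

row1: w_G1=13/16 w_G3=13/16 w_R=13/16
row2: w_G1=-13/16 w_G3=3/16 w_R=0
total: w_G1=0 w_G3=1 w_R=13/16
asked value: 13/16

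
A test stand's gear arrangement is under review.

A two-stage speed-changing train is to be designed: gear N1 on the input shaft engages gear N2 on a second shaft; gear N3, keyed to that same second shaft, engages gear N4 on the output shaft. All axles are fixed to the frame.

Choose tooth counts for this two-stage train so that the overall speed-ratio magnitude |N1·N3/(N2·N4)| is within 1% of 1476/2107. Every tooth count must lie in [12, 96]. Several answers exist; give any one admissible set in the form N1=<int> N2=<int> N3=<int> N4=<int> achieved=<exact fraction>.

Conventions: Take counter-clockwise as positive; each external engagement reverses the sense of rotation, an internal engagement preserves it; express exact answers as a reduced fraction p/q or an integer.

2-stage fixed-axis compound train for ratio 1476/2107
target = 1476/2107 in lowest terms: an exact hit needs N1·N3 = k·1476 and N2·N4 = k·2107 for one integer k, every count in [12, 96]; additionally prefer no 1:1 stage (N1 ≠ N2, N3 ≠ N4)
k = 1: N1·N3 = 1476 = 18·82, N2·N4 = 2107 = 43·49
achieved = 18·82/(43·49) = 1476/2107; |achieved − target| = 0 ≤ 369/52675 ✓

N1=18 N2=43 N3=82 N4=49 achieved=1476/2107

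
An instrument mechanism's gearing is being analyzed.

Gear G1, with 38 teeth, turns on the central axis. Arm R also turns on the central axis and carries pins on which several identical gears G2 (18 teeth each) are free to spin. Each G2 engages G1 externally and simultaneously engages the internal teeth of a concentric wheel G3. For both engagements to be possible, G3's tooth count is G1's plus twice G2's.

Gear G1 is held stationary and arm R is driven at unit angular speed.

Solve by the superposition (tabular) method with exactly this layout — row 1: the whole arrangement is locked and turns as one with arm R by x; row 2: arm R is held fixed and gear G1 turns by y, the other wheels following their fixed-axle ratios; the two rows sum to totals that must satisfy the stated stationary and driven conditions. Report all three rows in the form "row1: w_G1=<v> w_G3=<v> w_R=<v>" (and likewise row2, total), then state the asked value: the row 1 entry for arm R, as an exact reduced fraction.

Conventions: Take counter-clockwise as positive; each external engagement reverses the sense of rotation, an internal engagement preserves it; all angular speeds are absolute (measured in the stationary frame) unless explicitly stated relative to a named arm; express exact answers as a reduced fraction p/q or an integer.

row1: w_G1=1 w_G3=1 w_R=1
row2: w_G1=-1 w_G3=19/37 w_R=0
total: w_G1=0 w_G3=56/37 w_R=1
asked value: 1

topology: planetary set — G1 38T / G2 18T / G3 74T, arm = carrier (Willis)
row 1 — lock + rotate with arm: ω_sun = ω_ring = ω_arm = x
row 2 — arm fixed, fixed-axis ratios: sun y, ring −(38/74)·y, arm 0
boundary: total ω_sun = x + y = 0 and total ω_arm = x = 1  ⇒  y = -1, x = 1
row 2 ring = −(38/74)·(-1) = 19/37
totals (row 1 + row 2): sun 1 + (-1) = 0, ring 1 + 19/37 = 56/37, arm 1 + 0 = 1
asked cell (row1, arm) = 1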